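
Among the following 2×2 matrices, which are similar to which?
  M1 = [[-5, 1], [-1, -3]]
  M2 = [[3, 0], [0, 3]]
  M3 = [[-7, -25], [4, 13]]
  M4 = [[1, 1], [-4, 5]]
3 classes: {M1}, {M2}, {M3, M4}

Characteristic polynomials: χ_{M1} = (x + 4)^2, χ_{M2} = (x - 3)^2, χ_{M3} = (x - 3)^2, χ_{M4} = (x - 3)^2.

{M1}: invariant factors (x + 4)^2.

{M2}: invariant factors x - 3, x - 3.

{M3, M4}: invariant factors (x - 3)^2.

Matrices are similar if and only if their invariant-factor lists agree; the partition into similarity classes is {M1}, {M2}, {M3, M4}.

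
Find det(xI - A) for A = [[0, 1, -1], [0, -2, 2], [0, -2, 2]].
xI - A = [[x, -1, 1], [0, x + 2, -2], [0, 2, x - 2]].

Expanding det(xI - A) along the first row:
det(xI - A) = + (x)·det([[x + 2, -2], [2, x - 2]]) - (-1)·det([[0, -2], [0, x - 2]]) + (1)·det([[0, x + 2], [0, 2]]).

Evaluating gives χ_A(x) = x^3.

χ_A(x) = x^3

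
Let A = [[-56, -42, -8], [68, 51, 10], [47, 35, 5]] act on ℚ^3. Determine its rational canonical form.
The invariant factors of A (the non-unit diagonal entries of the Smith normal form of xI - A over ℚ[x]) are x^3 + x + 4, each dividing the next. The characteristic polynomial is their product, x^3 + x + 4.

The rational canonical form is the block-diagonal matrix of companion matrices C(f_i):
R = [[0, 0, -4], [1, 0, -1], [0, 1, 0]].

Note the characteristic polynomial does not split into linear factors over ℚ, so A has no Jordan form over ℚ; the rational canonical form exists over any field.

R = [[0, 0, -4], [1, 0, -1], [0, 1, 0]]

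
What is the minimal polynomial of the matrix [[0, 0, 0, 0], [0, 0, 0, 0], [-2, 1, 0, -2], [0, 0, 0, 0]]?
m_A(x) = x^2

The characteristic polynomial factors as x^4. The minimal polynomial is ∏(x - λ)^{k_λ} where k_λ is the size of the largest Jordan block at λ.

For λ = 0: rank(A) = 1, and the largest Jordan block has size 2 (the smallest k with rank(A^k) = rank(A^(k+1))).

So m_A(x) = x^2.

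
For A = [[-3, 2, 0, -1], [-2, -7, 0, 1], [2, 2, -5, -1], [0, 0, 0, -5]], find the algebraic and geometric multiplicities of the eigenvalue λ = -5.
The characteristic polynomial is (x + 5)^4, so the factor x + 5 appears with exponent 4: the algebraic multiplicity is 4.

rank(A + 5I) = 1, so the eigenspace has dimension 4 - 1 = 3: the geometric multiplicity is 3.

Since 3 < 4, A is not diagonalizable.

algebraic multiplicity 4, geometric multiplicity 3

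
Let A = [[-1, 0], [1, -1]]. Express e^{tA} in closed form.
e^{tA} = [[e^{-t}, 0], [t*e^{-t}, e^{-t}]]

A has Jordan form J = [[-1, 1], [0, -1]] with A = PJP^{-1}, so e^{tA} = P e^{tJ} P^{-1}.

For a Jordan block J_k(λ), e^{tJ_k(λ)} = e^{λt} · (I + tN + t^2 N^2/2! + ... + t^{k-1} N^{k-1}/(k-1)!) where N is the nilpotent superdiagonal part.

Assembling the blocks and conjugating back gives the entries of e^{tA} as shown above.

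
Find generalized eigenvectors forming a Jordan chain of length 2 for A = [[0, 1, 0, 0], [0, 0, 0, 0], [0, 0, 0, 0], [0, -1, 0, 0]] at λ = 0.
We seek v_1 ∈ ker(A^2) \ ker(A), then set v_{i+1} = A v_i.

One such chain is v_1 = [[0, 1, 0, 0]]^T, v_2 = [[1, 0, 0, -1]]^T. Check: A v_2 = [[0, 0, 0, 0]]^T = 0.

v_1 = [[0, 1, 0, 0]]^T, v_2 = [[1, 0, 0, -1]]^T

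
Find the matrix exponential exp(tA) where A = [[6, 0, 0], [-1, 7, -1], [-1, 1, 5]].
A has Jordan form J = [[6, 1, 0], [0, 6, 0], [0, 0, 6]] with A = PJP^{-1}, so e^{tA} = P e^{tJ} P^{-1}.

For a Jordan block J_k(λ), e^{tJ_k(λ)} = e^{λt} · (I + tN + t^2 N^2/2! + ... + t^{k-1} N^{k-1}/(k-1)!) where N is the nilpotent superdiagonal part.

Assembling the blocks and conjugating back gives the entries of e^{tA} as shown above.

e^{tA} = [[e^{6*t}, 0, 0], [-t*e^{6*t}, (t + 1)*e^{6*t}, -t*e^{6*t}], [-t*e^{6*t}, t*e^{6*t}, (1 - t)*e^{6*t}]]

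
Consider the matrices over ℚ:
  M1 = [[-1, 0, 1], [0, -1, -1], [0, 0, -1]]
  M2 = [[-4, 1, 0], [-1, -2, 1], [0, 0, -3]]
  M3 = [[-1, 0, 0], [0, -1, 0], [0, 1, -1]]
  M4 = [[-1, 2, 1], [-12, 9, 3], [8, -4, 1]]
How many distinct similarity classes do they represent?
3 classes: {M1, M3}, {M2}, {M4}

Characteristic polynomials: χ_{M1} = (x + 1)^3, χ_{M2} = (x + 3)^3, χ_{M3} = (x + 1)^3, χ_{M4} = (x - 3)^3.

{M1, M3}: invariant factors x + 1, (x + 1)^2.

{M2}: invariant factors (x + 3)^3.

{M4}: invariant factors x - 3, (x - 3)^2.

Matrices are similar if and only if their invariant-factor lists agree; the partition into similarity classes is {M1, M3}, {M2}, {M4}.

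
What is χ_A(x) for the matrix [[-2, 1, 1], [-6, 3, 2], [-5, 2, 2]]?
χ_A(x) = (x - 1)^3

xI - A = [[x + 2, -1, -1], [6, x - 3, -2], [5, -2, x - 2]].

Expanding det(xI - A) along the first row:
det(xI - A) = + (x + 2)·det([[x - 3, -2], [-2, x - 2]]) - (-1)·det([[6, -2], [5, x - 2]]) + (-1)·det([[6, x - 3], [5, -2]]).

Evaluating gives χ_A(x) = x^3 - 3x^2 + 3x - 1 = (x - 1)^3.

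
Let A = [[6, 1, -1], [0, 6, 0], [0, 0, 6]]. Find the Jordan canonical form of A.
The characteristic polynomial is det(xI - A) = (x - 6)^3, so the eigenvalues are 6 (algebraic multiplicity 3).

For λ = 6: rank(A - 6I) = 1, rank((A - 6I)^2) = 0. The eigenspace has dimension 3 - 1 = 2, so there are 2 Jordan blocks; the rank sequence gives block sizes [2, 1].

Assembling the blocks gives the Jordan form J above.

J = [[6, 1, 0], [0, 6, 0], [0, 0, 6]]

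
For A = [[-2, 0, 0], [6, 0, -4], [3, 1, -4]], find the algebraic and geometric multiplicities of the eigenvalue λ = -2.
algebraic multiplicity 3, geometric multiplicity 2

The characteristic polynomial is (x + 2)^3, so the factor x + 2 appears with exponent 3: the algebraic multiplicity is 3.

rank(A + 2I) = 1, so the eigenspace has dimension 3 - 1 = 2: the geometric multiplicity is 2.

Since 2 < 3, A is not diagonalizable.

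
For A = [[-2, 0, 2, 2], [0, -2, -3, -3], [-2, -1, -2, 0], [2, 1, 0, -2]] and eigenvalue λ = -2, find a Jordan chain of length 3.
v_1 = [[0, 0, 3, -2]]^T, v_2 = [[2, -3, 0, 0]]^T, v_3 = [[0, 0, -1, 1]]^T

We seek v_1 ∈ ker((A + 2I)^3) \ ker((A + 2I)^2), then set v_{i+1} = (A + 2I) v_i.

One such chain is v_1 = [[0, 0, 3, -2]]^T, v_2 = [[2, -3, 0, 0]]^T, v_3 = [[0, 0, -1, 1]]^T. Check: (A + 2I) v_3 = [[0, 0, 0, 0]]^T = 0.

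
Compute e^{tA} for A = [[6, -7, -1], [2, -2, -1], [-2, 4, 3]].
A has Jordan form J = [[2, 1, 0], [0, 2, 0], [0, 0, 3]] with A = PJP^{-1}, so e^{tA} = P e^{tJ} P^{-1}.

For a Jordan block J_k(λ), e^{tJ_k(λ)} = e^{λt} · (I + tN + t^2 N^2/2! + ... + t^{k-1} N^{k-1}/(k-1)!) where N is the nilpotent superdiagonal part.

Assembling the blocks and conjugating back gives the entries of e^{tA} as shown above.

e^{tA} = [[(4*e^{t} - 3)*e^{2*t}, (-3*t - 4*e^{t} + 4)*e^{2*t}, (-3*t + 2*e^{t} - 2)*e^{2*t}], [2*(e^{t} - 1)*e^{2*t}, (-2*t - 2*e^{t} + 3)*e^{2*t}, (-2*t + e^{t} - 1)*e^{2*t}], [2*(1 - e^{t})*e^{2*t}, 2*(t + e^{t} - 1)*e^{2*t}, (2*t - e^{t} + 2)*e^{2*t}]]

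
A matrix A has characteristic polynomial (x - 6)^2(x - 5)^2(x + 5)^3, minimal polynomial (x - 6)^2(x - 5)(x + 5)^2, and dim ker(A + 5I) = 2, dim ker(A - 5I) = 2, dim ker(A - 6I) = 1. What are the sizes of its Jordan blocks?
λ = -5: algebraic multiplicity 3 (exponent in χ_A), largest block size 2 (exponent in m_A), 2 blocks (geometric multiplicity). These force block sizes [2, 1].
λ = 5: algebraic multiplicity 2 (exponent in χ_A), largest block size 1 (exponent in m_A), 2 blocks (geometric multiplicity). These force block sizes [1, 1].
λ = 6: algebraic multiplicity 2 (exponent in χ_A), largest block size 2 (exponent in m_A), 1 block (geometric multiplicity). This forces block sizes [2].

Jordan blocks: (-5, 2), (-5, 1), (5, 1), (5, 1), (6, 2)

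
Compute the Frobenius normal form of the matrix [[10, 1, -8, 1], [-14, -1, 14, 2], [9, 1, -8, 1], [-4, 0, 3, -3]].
R = [[-3, 0, 0, 0], [0, 0, 0, -9], [0, 1, 0, 9], [0, 0, 1, 1]]

The invariant factors of A (the non-unit diagonal entries of the Smith normal form of xI - A over ℚ[x]) are x + 3, (x - 3)(x - 1)(x + 3), each dividing the next. The characteristic polynomial is their product, (x - 3)(x - 1)(x + 3)^2.

The rational canonical form is the block-diagonal matrix of companion matrices C(f_i):
R = [[-3, 0, 0, 0], [0, 0, 0, -9], [0, 1, 0, 9], [0, 0, 1, 1]].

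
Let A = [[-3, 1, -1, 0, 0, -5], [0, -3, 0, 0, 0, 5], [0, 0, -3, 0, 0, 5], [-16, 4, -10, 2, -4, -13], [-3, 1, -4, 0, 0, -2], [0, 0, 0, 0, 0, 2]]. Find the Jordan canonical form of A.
J = [[-3, 1, 0, 0, 0, 0], [0, -3, 0, 0, 0, 0], [0, 0, -3, 0, 0, 0], [0, 0, 0, 0, 0, 0], [0, 0, 0, 0, 2, 1], [0, 0, 0, 0, 0, 2]]

The characteristic polynomial is det(xI - A) = x(x - 2)^2(x + 3)^3, so the eigenvalues are -3 (algebraic multiplicity 3), 0 (algebraic multiplicity 1), 2 (algebraic multiplicity 2).

For λ = -3: rank(A + 3I) = 4, rank((A + 3I)^2) = 3. The eigenspace has dimension 6 - 4 = 2, so there are 2 Jordan blocks; the rank sequence gives block sizes [2, 1].

For λ = 0: algebraic multiplicity 1 gives one 1×1 block.

For λ = 2: rank(A - 2I) = 5, rank((A - 2I)^2) = 4. The eigenspace has dimension 6 - 5 = 1, so there is 1 Jordan block; the rank sequence gives block sizes [2].

Assembling the blocks gives the Jordan form J above.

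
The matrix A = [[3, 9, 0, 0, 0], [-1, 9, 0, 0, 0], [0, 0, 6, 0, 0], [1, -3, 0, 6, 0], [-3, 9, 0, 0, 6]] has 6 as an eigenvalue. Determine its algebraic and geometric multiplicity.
algebraic multiplicity 5, geometric multiplicity 4

The characteristic polynomial is (x - 6)^5, so the factor x - 6 appears with exponent 5: the algebraic multiplicity is 5.

rank(A - 6I) = 1, so the eigenspace has dimension 5 - 1 = 4: the geometric multiplicity is 4.

Since 4 < 5, A is not diagonalizable.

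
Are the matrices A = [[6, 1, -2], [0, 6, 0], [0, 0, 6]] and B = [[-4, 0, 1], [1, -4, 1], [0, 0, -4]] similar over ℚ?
trace(A) = 18 but trace(B) = -12. The trace is a similarity invariant, so A and B are not similar.

No.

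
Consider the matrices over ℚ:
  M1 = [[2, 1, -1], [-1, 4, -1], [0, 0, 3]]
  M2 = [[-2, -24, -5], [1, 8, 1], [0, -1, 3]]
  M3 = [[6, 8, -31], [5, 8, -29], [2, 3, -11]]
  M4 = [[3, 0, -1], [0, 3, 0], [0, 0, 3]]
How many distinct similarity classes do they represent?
Characteristic polynomials: χ_{M1} = (x - 3)^3, χ_{M2} = (x - 3)^3, χ_{M3} = (x - 1)^3, χ_{M4} = (x - 3)^3.

{M1, M4}: invariant factors x - 3, (x - 3)^2.

{M2}: invariant factors (x - 3)^3.

{M3}: invariant factors (x - 1)^3.

Matrices are similar if and only if their invariant-factor lists agree; the partition into similarity classes is {M1, M4}, {M2}, {M3}.

3 classes: {M1, M4}, {M2}, {M3}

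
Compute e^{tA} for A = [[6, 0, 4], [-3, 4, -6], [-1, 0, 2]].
e^{tA} = [[(2*t + 1)*e^{4*t}, 0, 4*t*e^{4*t}], [-3*t*e^{4*t}, e^{4*t}, -6*t*e^{4*t}], [-t*e^{4*t}, 0, (1 - 2*t)*e^{4*t}]]

A has Jordan form J = [[4, 1, 0], [0, 4, 0], [0, 0, 4]] with A = PJP^{-1}, so e^{tA} = P e^{tJ} P^{-1}.

For a Jordan block J_k(λ), e^{tJ_k(λ)} = e^{λt} · (I + tN + t^2 N^2/2! + ... + t^{k-1} N^{k-1}/(k-1)!) where N is the nilpotent superdiagonal part.

Assembling the blocks and conjugating back gives the entries of e^{tA} as shown above.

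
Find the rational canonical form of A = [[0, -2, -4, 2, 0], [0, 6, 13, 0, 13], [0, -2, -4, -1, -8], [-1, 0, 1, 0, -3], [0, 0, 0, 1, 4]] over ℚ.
The invariant factors of A (the non-unit diagonal entries of the Smith normal form of xI - A over ℚ[x]) are x^2 - 2x + 2, (x - 2)(x^2 - 2x + 2), each dividing the next. The characteristic polynomial is their product, (x - 2)(x^2 - 2x + 2)^2.

The rational canonical form is the block-diagonal matrix of companion matrices C(f_i):
R = [[0, -2, 0, 0, 0], [1, 2, 0, 0, 0], [0, 0, 0, 0, 4], [0, 0, 1, 0, -6], [0, 0, 0, 1, 4]].

Note the characteristic polynomial does not split into linear factors over ℚ, so A has no Jordan form over ℚ; the rational canonical form exists over any field.

R = [[0, -2, 0, 0, 0], [1, 2, 0, 0, 0], [0, 0, 0, 0, 4], [0, 0, 1, 0, -6], [0, 0, 0, 1, 4]]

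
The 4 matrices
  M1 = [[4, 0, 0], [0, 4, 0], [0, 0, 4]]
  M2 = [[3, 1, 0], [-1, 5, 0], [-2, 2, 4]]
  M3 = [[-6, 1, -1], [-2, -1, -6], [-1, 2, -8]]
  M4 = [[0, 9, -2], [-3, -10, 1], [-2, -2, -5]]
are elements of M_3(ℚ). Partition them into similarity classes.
Characteristic polynomials: χ_{M1} = (x - 4)^3, χ_{M2} = (x - 4)^3, χ_{M3} = (x + 5)^3, χ_{M4} = (x + 5)^3.

{M1}: invariant factors x - 4, x - 4, x - 4.

{M2}: invariant factors x - 4, (x - 4)^2.

{M3, M4}: invariant factors (x + 5)^3.

Matrices are similar if and only if their invariant-factor lists agree; the partition into similarity classes is {M1}, {M2}, {M3, M4}.

3 classes: {M1}, {M2}, {M3, M4}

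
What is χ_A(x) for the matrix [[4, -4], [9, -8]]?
xI - A = [[x - 4, 4], [-9, x + 8]].

Expanding det(xI - A) along the first row:
det(xI - A) = + (x - 4)·det([[x + 8]]) - (4)·det([[-9]]).

Evaluating gives χ_A(x) = x^2 + 4x + 4 = (x + 2)^2.

χ_A(x) = (x + 2)^2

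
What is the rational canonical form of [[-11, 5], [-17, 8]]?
The invariant factors of A (the non-unit diagonal entries of the Smith normal form of xI - A over ℚ[x]) are x^2 + 3x - 3, each dividing the next. The characteristic polynomial is their product, x^2 + 3x - 3.

The rational canonical form is the block-diagonal matrix of companion matrices C(f_i):
R = [[0, 3], [1, -3]].

Note the characteristic polynomial does not split into linear factors over ℚ, so A has no Jordan form over ℚ; the rational canonical form exists over any field.

R = [[0, 3], [1, -3]]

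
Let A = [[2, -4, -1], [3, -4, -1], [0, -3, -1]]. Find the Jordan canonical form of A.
J = [[-1, 1, 0], [0, -1, 1], [0, 0, -1]]

The characteristic polynomial is det(xI - A) = (x + 1)^3, so the eigenvalues are -1 (algebraic multiplicity 3).

For λ = -1: rank(A + I) = 2, rank((A + I)^2) = 1, rank((A + I)^3) = 0. The eigenspace has dimension 3 - 2 = 1, so there is 1 Jordan block; the rank sequence gives block sizes [3].

Assembling the blocks gives the Jordan form J above.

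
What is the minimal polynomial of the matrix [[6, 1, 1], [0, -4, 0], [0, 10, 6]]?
m_A(x) = (x - 6)^2(x + 4)

The characteristic polynomial factors as (x - 6)^2(x + 4). The minimal polynomial is ∏(x - λ)^{k_λ} where k_λ is the size of the largest Jordan block at λ.

For λ = -4: rank(A + 4I) = 2, and the largest Jordan block has size 1 (the smallest k with rank((A + 4I)^k) = rank((A + 4I)^(k+1))).
For λ = 6: rank(A - 6I) = 2, and the largest Jordan block has size 2 (the smallest k with rank((A - 6I)^k) = rank((A - 6I)^(k+1))).

So m_A(x) = (x - 6)^2(x + 4).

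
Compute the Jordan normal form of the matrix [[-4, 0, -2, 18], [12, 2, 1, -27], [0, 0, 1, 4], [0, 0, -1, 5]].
J = [[-4, 0, 0, 0], [0, 2, 0, 0], [0, 0, 3, 1], [0, 0, 0, 3]]

The characteristic polynomial is det(xI - A) = (x - 3)^2(x - 2)(x + 4), so the eigenvalues are -4 (algebraic multiplicity 1), 2 (algebraic multiplicity 1), 3 (algebraic multiplicity 2).

For λ = -4: algebraic multiplicity 1 gives one 1×1 block.

For λ = 2: algebraic multiplicity 1 gives one 1×1 block.

For λ = 3: rank(A - 3I) = 3, rank((A - 3I)^2) = 2. The eigenspace has dimension 4 - 3 = 1, so there is 1 Jordan block; the rank sequence gives block sizes [2].

Assembling the blocks gives the Jordan form J above.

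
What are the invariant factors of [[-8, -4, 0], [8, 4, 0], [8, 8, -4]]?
x + 4, x(x + 4)

The Jordan structure of A has elementary divisors (x + 4), (x + 4), x. Arranging the block sizes at each eigenvalue in decreasing order and taking row products gives the invariant factors.

Invariant factors (smallest first, each dividing the next): x + 4, x(x + 4).

Check: the last factor x(x + 4) is the minimal polynomial, and the product x(x + 4)^2 is the characteristic polynomial.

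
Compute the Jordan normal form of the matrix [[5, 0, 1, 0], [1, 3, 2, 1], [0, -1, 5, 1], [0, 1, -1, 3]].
The characteristic polynomial is det(xI - A) = (x - 4)^4, so the eigenvalues are 4 (algebraic multiplicity 4).

For λ = 4: rank(A - 4I) = 2, rank((A - 4I)^2) = 1, rank((A - 4I)^3) = 0. The eigenspace has dimension 4 - 2 = 2, so there are 2 Jordan blocks; the rank sequence gives block sizes [3, 1].

Assembling the blocks gives the Jordan form J above.

J = [[4, 1, 0, 0], [0, 4, 1, 0], [0, 0, 4, 0], [0, 0, 0, 4]]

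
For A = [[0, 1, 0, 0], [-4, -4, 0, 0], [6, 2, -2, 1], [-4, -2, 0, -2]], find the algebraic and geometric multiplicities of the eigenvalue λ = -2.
algebraic multiplicity 4, geometric multiplicity 2

The characteristic polynomial is (x + 2)^4, so the factor x + 2 appears with exponent 4: the algebraic multiplicity is 4.

rank(A + 2I) = 2, so the eigenspace has dimension 4 - 2 = 2: the geometric multiplicity is 2.

Since 2 < 4, A is not diagonalizable.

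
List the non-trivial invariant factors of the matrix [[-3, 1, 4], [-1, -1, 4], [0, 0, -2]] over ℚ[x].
x + 2, (x + 2)^2

The Jordan structure of A has elementary divisors (x + 2)^2, (x + 2). Arranging the block sizes at each eigenvalue in decreasing order and taking row products gives the invariant factors.

Invariant factors (smallest first, each dividing the next): x + 2, (x + 2)^2.

Check: the last factor (x + 2)^2 is the minimal polynomial, and the product (x + 2)^3 is the characteristic polynomial.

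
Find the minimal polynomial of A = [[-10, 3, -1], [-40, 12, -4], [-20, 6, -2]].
The characteristic polynomial factors as x^3. The minimal polynomial is ∏(x - λ)^{k_λ} where k_λ is the size of the largest Jordan block at λ.

For λ = 0: rank(A) = 1, and the largest Jordan block has size 2 (the smallest k with rank(A^k) = rank(A^(k+1))).

So m_A(x) = x^2.

m_A(x) = x^2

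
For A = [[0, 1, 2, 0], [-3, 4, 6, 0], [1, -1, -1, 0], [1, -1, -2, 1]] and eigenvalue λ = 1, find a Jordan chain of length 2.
v_1 = [[0, 3, -1, 0]]^T, v_2 = [[1, 3, -1, -1]]^T

We seek v_1 ∈ ker((A - I)^2) \ ker(A - I), then set v_{i+1} = (A - I) v_i.

One such chain is v_1 = [[0, 3, -1, 0]]^T, v_2 = [[1, 3, -1, -1]]^T. Check: (A - I) v_2 = [[0, 0, 0, 0]]^T = 0.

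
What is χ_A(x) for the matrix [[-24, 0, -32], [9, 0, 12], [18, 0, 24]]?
xI - A = [[x + 24, 0, 32], [-9, x, -12], [-18, 0, x - 24]].

Expanding det(xI - A) along the first row:
det(xI - A) = + (x + 24)·det([[x, -12], [0, x - 24]]) - (0)·det([[-9, -12], [-18, x - 24]]) + (32)·det([[-9, x], [-18, 0]]).

Evaluating gives χ_A(x) = x^3.

χ_A(x) = x^3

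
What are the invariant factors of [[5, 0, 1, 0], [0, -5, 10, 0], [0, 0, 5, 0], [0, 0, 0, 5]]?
The Jordan structure of A has elementary divisors (x + 5), (x - 5)^2, (x - 5). Arranging the block sizes at each eigenvalue in decreasing order and taking row products gives the invariant factors.

Invariant factors (smallest first, each dividing the next): x - 5, (x - 5)^2(x + 5).

Check: the last factor (x - 5)^2(x + 5) is the minimal polynomial, and the product (x - 5)^3(x + 5) is the characteristic polynomial.

x - 5, (x - 5)^2(x + 5)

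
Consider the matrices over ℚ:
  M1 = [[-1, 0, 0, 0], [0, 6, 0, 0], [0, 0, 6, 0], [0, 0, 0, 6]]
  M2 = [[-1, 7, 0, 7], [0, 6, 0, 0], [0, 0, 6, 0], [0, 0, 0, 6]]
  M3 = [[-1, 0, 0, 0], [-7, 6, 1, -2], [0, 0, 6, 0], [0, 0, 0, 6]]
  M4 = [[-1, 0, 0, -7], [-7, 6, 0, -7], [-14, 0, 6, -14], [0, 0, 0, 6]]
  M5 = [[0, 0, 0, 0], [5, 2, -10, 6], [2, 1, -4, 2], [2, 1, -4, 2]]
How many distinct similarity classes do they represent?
3 classes: {M1, M2, M4}, {M3}, {M5}

Characteristic polynomials: χ_{M1} = (x - 6)^3(x + 1), χ_{M2} = (x - 6)^3(x + 1), χ_{M3} = (x - 6)^3(x + 1), χ_{M4} = (x - 6)^3(x + 1), χ_{M5} = x^4.

{M1, M2, M4}: invariant factors x - 6, x - 6, (x - 6)(x + 1).

{M3}: invariant factors x - 6, (x - 6)^2(x + 1).

{M5}: invariant factors x, x^3.

Matrices are similar if and only if their invariant-factor lists agree; the partition into similarity classes is {M1, M2, M4}, {M3}, {M5}.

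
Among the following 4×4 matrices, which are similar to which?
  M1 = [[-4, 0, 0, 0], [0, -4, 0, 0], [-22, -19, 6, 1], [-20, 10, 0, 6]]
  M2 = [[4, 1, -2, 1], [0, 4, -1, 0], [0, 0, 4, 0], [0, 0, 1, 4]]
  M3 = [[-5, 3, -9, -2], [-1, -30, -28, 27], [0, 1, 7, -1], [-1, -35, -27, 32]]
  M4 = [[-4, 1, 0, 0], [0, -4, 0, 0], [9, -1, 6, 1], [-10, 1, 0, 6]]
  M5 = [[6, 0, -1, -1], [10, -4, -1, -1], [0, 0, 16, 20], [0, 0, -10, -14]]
3 classes: {M1, M5}, {M2}, {M3, M4}

Characteristic polynomials: χ_{M1} = (x - 6)^2(x + 4)^2, χ_{M2} = (x - 4)^4, χ_{M3} = (x - 6)^2(x + 4)^2, χ_{M4} = (x - 6)^2(x + 4)^2, χ_{M5} = (x - 6)^2(x + 4)^2.

{M1, M5}: invariant factors x + 4, (x - 6)^2(x + 4).

{M2}: invariant factors (x - 4)^2, (x - 4)^2.

{M3, M4}: invariant factors (x - 6)^2(x + 4)^2.

Matrices are similar if and only if their invariant-factor lists agree; the partition into similarity classes is {M1, M5}, {M2}, {M3, M4}.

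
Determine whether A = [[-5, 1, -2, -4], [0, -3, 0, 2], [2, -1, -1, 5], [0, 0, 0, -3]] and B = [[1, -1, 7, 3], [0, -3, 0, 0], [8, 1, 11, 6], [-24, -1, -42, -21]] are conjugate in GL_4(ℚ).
Two matrices over a field are similar if and only if they have the same invariant factors.

Both A and B have characteristic polynomial (x + 3)^4 and minimal polynomial (x + 3)^2. Computing further, both have invariant factors (x + 3)^2, (x + 3)^2. Hence A and B are similar.

Yes.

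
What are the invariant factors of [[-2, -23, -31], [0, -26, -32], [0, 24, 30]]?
The Jordan structure of A has elementary divisors (x + 2)^2, (x - 6). Arranging the block sizes at each eigenvalue in decreasing order and taking row products gives the invariant factors.

Invariant factors (smallest first, each dividing the next): (x - 6)(x + 2)^2.

Check: the last factor (x - 6)(x + 2)^2 is the minimal polynomial, and the product (x - 6)(x + 2)^2 is the characteristic polynomial.

(x - 6)(x + 2)^2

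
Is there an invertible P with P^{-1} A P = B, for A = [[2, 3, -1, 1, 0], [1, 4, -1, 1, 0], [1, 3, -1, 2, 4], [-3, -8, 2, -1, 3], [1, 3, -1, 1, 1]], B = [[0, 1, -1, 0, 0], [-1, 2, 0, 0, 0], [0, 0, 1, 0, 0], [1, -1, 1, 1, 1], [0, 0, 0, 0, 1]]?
Yes.

Two matrices over a field are similar if and only if they have the same invariant factors.

Both A and B have characteristic polynomial (x - 1)^5 and minimal polynomial (x - 1)^3. Computing further, both have invariant factors (x - 1)^2, (x - 1)^3. Hence A and B are similar.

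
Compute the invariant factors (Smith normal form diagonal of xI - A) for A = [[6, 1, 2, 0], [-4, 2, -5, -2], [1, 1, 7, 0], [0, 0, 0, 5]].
x - 5, (x - 5)^3

The Jordan structure of A has elementary divisors (x - 5)^3, (x - 5). Arranging the block sizes at each eigenvalue in decreasing order and taking row products gives the invariant factors.

Invariant factors (smallest first, each dividing the next): x - 5, (x - 5)^3.

Check: the last factor (x - 5)^3 is the minimal polynomial, and the product (x - 5)^4 is the characteristic polynomial.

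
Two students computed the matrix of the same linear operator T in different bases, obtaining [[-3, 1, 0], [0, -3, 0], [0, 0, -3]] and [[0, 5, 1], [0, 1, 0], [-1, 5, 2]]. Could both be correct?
No.

trace(A) = -9 but trace(B) = 3. The trace is a similarity invariant, so A and B are not similar.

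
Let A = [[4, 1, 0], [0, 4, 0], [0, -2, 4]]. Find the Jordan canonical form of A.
J = [[4, 1, 0], [0, 4, 0], [0, 0, 4]]

The characteristic polynomial is det(xI - A) = (x - 4)^3, so the eigenvalues are 4 (algebraic multiplicity 3).

For λ = 4: rank(A - 4I) = 1, rank((A - 4I)^2) = 0. The eigenspace has dimension 3 - 1 = 2, so there are 2 Jordan blocks; the rank sequence gives block sizes [2, 1].

Assembling the blocks gives the Jordan form J above.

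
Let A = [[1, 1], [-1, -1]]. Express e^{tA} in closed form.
A has Jordan form J = [[0, 1], [0, 0]] with A = PJP^{-1}, so e^{tA} = P e^{tJ} P^{-1}.

For a Jordan block J_k(λ), e^{tJ_k(λ)} = e^{λt} · (I + tN + t^2 N^2/2! + ... + t^{k-1} N^{k-1}/(k-1)!) where N is the nilpotent superdiagonal part.

Assembling the blocks and conjugating back gives the entries of e^{tA} as shown above.

e^{tA} = [[t + 1, t], [-t, 1 - t]]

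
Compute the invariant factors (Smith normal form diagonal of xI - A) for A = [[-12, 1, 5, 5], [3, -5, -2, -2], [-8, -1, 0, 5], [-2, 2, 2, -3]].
x + 5, (x + 5)^3

The Jordan structure of A has elementary divisors (x + 5)^3, (x + 5). Arranging the block sizes at each eigenvalue in decreasing order and taking row products gives the invariant factors.

Invariant factors (smallest first, each dividing the next): x + 5, (x + 5)^3.

Check: the last factor (x + 5)^3 is the minimal polynomial, and the product (x + 5)^4 is the characteristic polynomial.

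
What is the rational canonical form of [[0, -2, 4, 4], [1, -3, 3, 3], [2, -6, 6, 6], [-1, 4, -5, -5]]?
R = [[0, 0, 0, 0], [0, 0, 0, 0], [0, 1, 0, -1], [0, 0, 1, -2]]

The invariant factors of A (the non-unit diagonal entries of the Smith normal form of xI - A over ℚ[x]) are x, x(x + 1)^2, each dividing the next. The characteristic polynomial is their product, x^2(x + 1)^2.

The rational canonical form is the block-diagonal matrix of companion matrices C(f_i):
R = [[0, 0, 0, 0], [0, 0, 0, 0], [0, 1, 0, -1], [0, 0, 1, -2]].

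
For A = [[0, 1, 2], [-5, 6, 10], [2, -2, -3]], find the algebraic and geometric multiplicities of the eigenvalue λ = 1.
algebraic multiplicity 3, geometric multiplicity 2

The characteristic polynomial is (x - 1)^3, so the factor x - 1 appears with exponent 3: the algebraic multiplicity is 3.

rank(A - I) = 1, so the eigenspace has dimension 3 - 1 = 2: the geometric multiplicity is 2.

Since 2 < 3, A is not diagonalizable.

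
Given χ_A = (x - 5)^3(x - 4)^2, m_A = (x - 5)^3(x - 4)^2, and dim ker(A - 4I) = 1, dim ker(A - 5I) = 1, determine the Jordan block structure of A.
Jordan blocks: (4, 2), (5, 3)

λ = 4: algebraic multiplicity 2 (exponent in χ_A), largest block size 2 (exponent in m_A), 1 block (geometric multiplicity). This forces block sizes [2].
λ = 5: algebraic multiplicity 3 (exponent in χ_A), largest block size 3 (exponent in m_A), 1 block (geometric multiplicity). This forces block sizes [3].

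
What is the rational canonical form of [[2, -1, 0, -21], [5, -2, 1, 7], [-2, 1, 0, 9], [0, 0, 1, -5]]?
R = [[0, 0, 0, -12], [1, 0, 0, 49], [0, 1, 0, 9], [0, 0, 1, -5]]

The invariant factors of A (the non-unit diagonal entries of the Smith normal form of xI - A over ℚ[x]) are (x - 3)(x + 4)(x^2 + 4x - 1), each dividing the next. The characteristic polynomial is their product, (x - 3)(x + 4)(x^2 + 4x - 1).

The rational canonical form is the block-diagonal matrix of companion matrices C(f_i):
R = [[0, 0, 0, -12], [1, 0, 0, 49], [0, 1, 0, 9], [0, 0, 1, -5]].

Note the characteristic polynomial does not split into linear factors over ℚ, so A has no Jordan form over ℚ; the rational canonical form exists over any field.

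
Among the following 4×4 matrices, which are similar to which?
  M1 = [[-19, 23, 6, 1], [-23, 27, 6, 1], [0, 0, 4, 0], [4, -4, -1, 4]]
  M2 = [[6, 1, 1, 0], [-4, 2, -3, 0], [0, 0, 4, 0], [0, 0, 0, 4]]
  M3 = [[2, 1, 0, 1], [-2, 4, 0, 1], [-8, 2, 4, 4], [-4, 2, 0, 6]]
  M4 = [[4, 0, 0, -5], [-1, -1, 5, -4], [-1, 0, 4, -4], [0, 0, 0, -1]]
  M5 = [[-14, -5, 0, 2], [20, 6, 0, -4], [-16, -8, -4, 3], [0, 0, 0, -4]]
Characteristic polynomials: χ_{M1} = (x - 4)^4, χ_{M2} = (x - 4)^4, χ_{M3} = (x - 4)^4, χ_{M4} = (x - 4)^2(x + 1)^2, χ_{M5} = (x + 4)^4.

{M1, M2, M3}: invariant factors x - 4, (x - 4)^3.

{M4}: invariant factors x + 1, (x - 4)^2(x + 1).

{M5}: invariant factors (x + 4)^2, (x + 4)^2.

Matrices are similar if and only if their invariant-factor lists agree; the partition into similarity classes is {M1, M2, M3}, {M4}, {M5}.

3 classes: {M1, M2, M3}, {M4}, {M5}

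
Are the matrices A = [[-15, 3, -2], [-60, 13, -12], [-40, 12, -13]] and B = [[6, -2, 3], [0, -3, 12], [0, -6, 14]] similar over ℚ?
trace(A) = -15 but trace(B) = 17. The trace is a similarity invariant, so A and B are not similar.

No.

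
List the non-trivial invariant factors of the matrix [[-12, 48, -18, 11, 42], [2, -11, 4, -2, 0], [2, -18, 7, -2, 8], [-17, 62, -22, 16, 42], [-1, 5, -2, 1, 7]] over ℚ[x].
x - 3, (x - 3)^2(x + 1)^2

The Jordan structure of A has elementary divisors (x + 1)^2, (x - 3)^2, (x - 3). Arranging the block sizes at each eigenvalue in decreasing order and taking row products gives the invariant factors.

Invariant factors (smallest first, each dividing the next): x - 3, (x - 3)^2(x + 1)^2.

Check: the last factor (x - 3)^2(x + 1)^2 is the minimal polynomial, and the product (x - 3)^3(x + 1)^2 is the characteristic polynomial.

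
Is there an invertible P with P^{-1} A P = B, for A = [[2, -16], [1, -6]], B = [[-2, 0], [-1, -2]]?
Two matrices over a field are similar if and only if they have the same invariant factors.

Both A and B have characteristic polynomial (x + 2)^2 and minimal polynomial (x + 2)^2. Computing further, both have invariant factors (x + 2)^2. Hence A and B are similar.

Yes.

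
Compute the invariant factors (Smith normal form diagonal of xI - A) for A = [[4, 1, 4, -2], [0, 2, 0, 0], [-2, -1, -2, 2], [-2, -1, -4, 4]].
The Jordan structure of A has elementary divisors (x - 2)^2, (x - 2), (x - 2). Arranging the block sizes at each eigenvalue in decreasing order and taking row products gives the invariant factors.

Invariant factors (smallest first, each dividing the next): x - 2, x - 2, (x - 2)^2.

Check: the last factor (x - 2)^2 is the minimal polynomial, and the product (x - 2)^4 is the characteristic polynomial.

x - 2, x - 2, (x - 2)^2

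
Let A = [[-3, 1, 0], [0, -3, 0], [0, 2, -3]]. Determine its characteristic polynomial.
χ_A(x) = (x + 3)^3

xI - A = [[x + 3, -1, 0], [0, x + 3, 0], [0, -2, x + 3]].

Expanding det(xI - A) along the first row:
det(xI - A) = + (x + 3)·det([[x + 3, 0], [-2, x + 3]]) - (-1)·det([[0, 0], [0, x + 3]]) + (0)·det([[0, x + 3], [0, -2]]).

Evaluating gives χ_A(x) = x^3 + 9x^2 + 27x + 27 = (x + 3)^3.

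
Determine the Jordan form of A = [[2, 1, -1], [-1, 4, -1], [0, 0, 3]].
J = [[3, 1, 0], [0, 3, 0], [0, 0, 3]]

The characteristic polynomial is det(xI - A) = (x - 3)^3, so the eigenvalues are 3 (algebraic multiplicity 3).

For λ = 3: rank(A - 3I) = 1, rank((A - 3I)^2) = 0. The eigenspace has dimension 3 - 1 = 2, so there are 2 Jordan blocks; the rank sequence gives block sizes [2, 1].

Assembling the blocks gives the Jordan form J above.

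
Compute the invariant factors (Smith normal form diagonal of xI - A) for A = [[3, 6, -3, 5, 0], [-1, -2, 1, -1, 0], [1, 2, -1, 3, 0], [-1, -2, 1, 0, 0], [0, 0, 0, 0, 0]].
The Jordan structure of A has elementary divisors x^3, x, x. Arranging the block sizes at each eigenvalue in decreasing order and taking row products gives the invariant factors.

Invariant factors (smallest first, each dividing the next): x, x, x^3.

Check: the last factor x^3 is the minimal polynomial, and the product x^5 is the characteristic polynomial.

x, x, x^3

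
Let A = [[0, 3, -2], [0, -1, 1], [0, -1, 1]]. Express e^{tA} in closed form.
A has Jordan form J = [[0, 1, 0], [0, 0, 1], [0, 0, 0]] with A = PJP^{-1}, so e^{tA} = P e^{tJ} P^{-1}.

For a Jordan block J_k(λ), e^{tJ_k(λ)} = e^{λt} · (I + tN + t^2 N^2/2! + ... + t^{k-1} N^{k-1}/(k-1)!) where N is the nilpotent superdiagonal part.

Assembling the blocks and conjugating back gives the entries of e^{tA} as shown above.

e^{tA} = [[1, t*(6 - t)/2, t*(t - 4)/2], [0, 1 - t, t], [0, -t, t + 1]]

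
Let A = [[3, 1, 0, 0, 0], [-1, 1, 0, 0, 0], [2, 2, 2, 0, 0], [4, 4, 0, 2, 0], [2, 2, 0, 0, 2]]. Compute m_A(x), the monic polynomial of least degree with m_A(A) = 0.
The characteristic polynomial factors as (x - 2)^5. The minimal polynomial is ∏(x - λ)^{k_λ} where k_λ is the size of the largest Jordan block at λ.

For λ = 2: rank(A - 2I) = 1, and the largest Jordan block has size 2 (the smallest k with rank((A - 2I)^k) = rank((A - 2I)^(k+1))).

So m_A(x) = (x - 2)^2.

m_A(x) = (x - 2)^2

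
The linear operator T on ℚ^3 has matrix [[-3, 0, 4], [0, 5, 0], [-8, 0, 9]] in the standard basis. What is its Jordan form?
The characteristic polynomial is det(xI - A) = (x - 5)^2(x - 1), so the eigenvalues are 1 (algebraic multiplicity 1), 5 (algebraic multiplicity 2).

For λ = 1: algebraic multiplicity 1 gives one 1×1 block.

For λ = 5: rank(A - 5I) = 1. The eigenspace has dimension 3 - 1 = 2, so there are 2 Jordan blocks; the rank sequence gives block sizes [1, 1].

Assembling the blocks gives the Jordan form J above.

J = [[1, 0, 0], [0, 5, 0], [0, 0, 5]]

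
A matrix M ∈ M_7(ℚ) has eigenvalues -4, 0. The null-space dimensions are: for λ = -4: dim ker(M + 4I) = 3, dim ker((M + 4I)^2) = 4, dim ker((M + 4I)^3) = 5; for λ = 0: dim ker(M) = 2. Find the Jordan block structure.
Jordan blocks: (-4, 3), (-4, 1), (-4, 1), (0, 1), (0, 1)

λ = -4: successive nullity increments [3, 1, 1] count blocks of size ≥ k; block sizes are [3, 1, 1].
λ = 0: successive nullity increments [2] count blocks of size ≥ k; block sizes are [1, 1].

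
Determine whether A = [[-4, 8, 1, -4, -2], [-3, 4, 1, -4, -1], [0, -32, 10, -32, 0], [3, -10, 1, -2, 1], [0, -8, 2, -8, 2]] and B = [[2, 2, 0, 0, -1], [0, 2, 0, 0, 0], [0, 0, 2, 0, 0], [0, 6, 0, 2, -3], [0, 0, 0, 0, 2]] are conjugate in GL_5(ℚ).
No.

Both have characteristic polynomial (x - 2)^5, but the minimal polynomial of A is (x - 2)^3 while the minimal polynomial of B is (x - 2)^2. The minimal polynomial is a similarity invariant, so A and B are not similar.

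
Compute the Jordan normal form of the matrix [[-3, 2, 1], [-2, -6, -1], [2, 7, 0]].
The characteristic polynomial is det(xI - A) = (x + 3)^3, so the eigenvalues are -3 (algebraic multiplicity 3).

For λ = -3: rank(A + 3I) = 2, rank((A + 3I)^2) = 1, rank((A + 3I)^3) = 0. The eigenspace has dimension 3 - 2 = 1, so there is 1 Jordan block; the rank sequence gives block sizes [3].

Assembling the blocks gives the Jordan form J above.

J = [[-3, 1, 0], [0, -3, 1], [0, 0, -3]]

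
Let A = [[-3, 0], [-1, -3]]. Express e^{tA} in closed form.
A has Jordan form J = [[-3, 1], [0, -3]] with A = PJP^{-1}, so e^{tA} = P e^{tJ} P^{-1}.

For a Jordan block J_k(λ), e^{tJ_k(λ)} = e^{λt} · (I + tN + t^2 N^2/2! + ... + t^{k-1} N^{k-1}/(k-1)!) where N is the nilpotent superdiagonal part.

Assembling the blocks and conjugating back gives the entries of e^{tA} as shown above.

e^{tA} = [[e^{-3*t}, 0], [-t*e^{-3*t}, e^{-3*t}]]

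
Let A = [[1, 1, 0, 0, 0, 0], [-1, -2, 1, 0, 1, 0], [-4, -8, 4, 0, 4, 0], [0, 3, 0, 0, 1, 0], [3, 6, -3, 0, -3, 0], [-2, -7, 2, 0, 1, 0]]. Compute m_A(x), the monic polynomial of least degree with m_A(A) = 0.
The characteristic polynomial factors as x^6. The minimal polynomial is ∏(x - λ)^{k_λ} where k_λ is the size of the largest Jordan block at λ.

For λ = 0: rank(A) = 3, and the largest Jordan block has size 3 (the smallest k with rank(A^k) = rank(A^(k+1))).

So m_A(x) = x^3.

m_A(x) = x^3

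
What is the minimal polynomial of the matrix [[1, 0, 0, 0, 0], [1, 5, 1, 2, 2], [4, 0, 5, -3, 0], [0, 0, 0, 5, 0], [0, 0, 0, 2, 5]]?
The characteristic polynomial factors as (x - 5)^4(x - 1). The minimal polynomial is ∏(x - λ)^{k_λ} where k_λ is the size of the largest Jordan block at λ.

For λ = 1: rank(A - I) = 4, and the largest Jordan block has size 1 (the smallest k with rank((A - I)^k) = rank((A - I)^(k+1))).
For λ = 5: rank(A - 5I) = 3, and the largest Jordan block has size 3 (the smallest k with rank((A - 5I)^k) = rank((A - 5I)^(k+1))).

So m_A(x) = (x - 5)^3(x - 1).

m_A(x) = (x - 5)^3(x - 1)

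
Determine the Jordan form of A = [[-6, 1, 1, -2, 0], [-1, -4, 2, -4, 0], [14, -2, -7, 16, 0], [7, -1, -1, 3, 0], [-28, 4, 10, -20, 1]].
J = [[-5, 1, 0, 0, 0], [0, -5, 1, 0, 0], [0, 0, -5, 0, 0], [0, 0, 0, 1, 0], [0, 0, 0, 0, 1]]

The characteristic polynomial is det(xI - A) = (x - 1)^2(x + 5)^3, so the eigenvalues are -5 (algebraic multiplicity 3), 1 (algebraic multiplicity 2).

For λ = -5: rank(A + 5I) = 4, rank((A + 5I)^2) = 3, rank((A + 5I)^3) = 2. The eigenspace has dimension 5 - 4 = 1, so there is 1 Jordan block; the rank sequence gives block sizes [3].

For λ = 1: rank(A - I) = 3. The eigenspace has dimension 5 - 3 = 2, so there are 2 Jordan blocks; the rank sequence gives block sizes [1, 1].

Assembling the blocks gives the Jordan form J above.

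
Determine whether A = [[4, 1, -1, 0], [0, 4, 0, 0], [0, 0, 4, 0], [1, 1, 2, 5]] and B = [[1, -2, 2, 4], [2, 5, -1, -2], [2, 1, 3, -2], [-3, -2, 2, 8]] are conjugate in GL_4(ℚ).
Two matrices over a field are similar if and only if they have the same invariant factors.

Both A and B have characteristic polynomial (x - 5)(x - 4)^3 and minimal polynomial (x - 5)(x - 4)^2. Computing further, both have invariant factors x - 4, (x - 5)(x - 4)^2. Hence A and B are similar.

Yes.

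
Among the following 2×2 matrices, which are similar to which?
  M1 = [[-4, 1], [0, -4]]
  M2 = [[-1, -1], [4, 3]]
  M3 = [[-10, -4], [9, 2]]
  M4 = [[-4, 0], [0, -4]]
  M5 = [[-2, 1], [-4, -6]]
3 classes: {M1, M3, M5}, {M2}, {M4}

Characteristic polynomials: χ_{M1} = (x + 4)^2, χ_{M2} = (x - 1)^2, χ_{M3} = (x + 4)^2, χ_{M4} = (x + 4)^2, χ_{M5} = (x + 4)^2.

{M1, M3, M5}: invariant factors (x + 4)^2.

{M2}: invariant factors (x - 1)^2.

{M4}: invariant factors x + 4, x + 4.

Matrices are similar if and only if their invariant-factor lists agree; the partition into similarity classes is {M1, M3, M5}, {M2}, {M4}.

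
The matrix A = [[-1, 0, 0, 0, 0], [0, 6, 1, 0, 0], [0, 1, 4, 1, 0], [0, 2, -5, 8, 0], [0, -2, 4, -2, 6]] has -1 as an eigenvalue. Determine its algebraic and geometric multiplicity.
algebraic multiplicity 1, geometric multiplicity 1

The characteristic polynomial is (x - 6)^4(x + 1), so the factor x + 1 appears with exponent 1: the algebraic multiplicity is 1.

rank(A + I) = 4, so the eigenspace has dimension 5 - 4 = 1: the geometric multiplicity is 1.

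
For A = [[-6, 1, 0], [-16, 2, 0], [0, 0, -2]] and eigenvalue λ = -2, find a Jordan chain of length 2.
We seek v_1 ∈ ker((A + 2I)^2) \ ker(A + 2I), then set v_{i+1} = (A + 2I) v_i.

One such chain is v_1 = [[0, 1, 0]]^T, v_2 = [[1, 4, 0]]^T. Check: (A + 2I) v_2 = [[0, 0, 0]]^T = 0.

v_1 = [[0, 1, 0]]^T, v_2 = [[1, 4, 0]]^T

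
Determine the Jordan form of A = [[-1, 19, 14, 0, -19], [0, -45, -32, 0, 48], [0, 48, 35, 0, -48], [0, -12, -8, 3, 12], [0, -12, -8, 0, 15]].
J = [[-1, 1, 0, 0, 0], [0, -1, 0, 0, 0], [0, 0, 3, 0, 0], [0, 0, 0, 3, 0], [0, 0, 0, 0, 3]]

The characteristic polynomial is det(xI - A) = (x - 3)^3(x + 1)^2, so the eigenvalues are -1 (algebraic multiplicity 2), 3 (algebraic multiplicity 3).

For λ = -1: rank(A + I) = 4, rank((A + I)^2) = 3. The eigenspace has dimension 5 - 4 = 1, so there is 1 Jordan block; the rank sequence gives block sizes [2].

For λ = 3: rank(A - 3I) = 2. The eigenspace has dimension 5 - 2 = 3, so there are 3 Jordan blocks; the rank sequence gives block sizes [1, 1, 1].

Assembling the blocks gives the Jordan form J above.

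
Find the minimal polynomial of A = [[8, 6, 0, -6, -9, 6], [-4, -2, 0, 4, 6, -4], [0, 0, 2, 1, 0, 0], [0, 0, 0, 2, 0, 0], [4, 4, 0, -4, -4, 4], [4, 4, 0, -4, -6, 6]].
The characteristic polynomial factors as (x - 2)^6. The minimal polynomial is ∏(x - λ)^{k_λ} where k_λ is the size of the largest Jordan block at λ.

For λ = 2: rank(A - 2I) = 2, and the largest Jordan block has size 2 (the smallest k with rank((A - 2I)^k) = rank((A - 2I)^(k+1))).

So m_A(x) = (x - 2)^2.

m_A(x) = (x - 2)^2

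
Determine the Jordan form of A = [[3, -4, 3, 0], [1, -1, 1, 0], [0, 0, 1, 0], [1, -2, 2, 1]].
J = [[1, 1, 0, 0], [0, 1, 1, 0], [0, 0, 1, 0], [0, 0, 0, 1]]

The characteristic polynomial is det(xI - A) = (x - 1)^4, so the eigenvalues are 1 (algebraic multiplicity 4).

For λ = 1: rank(A - I) = 2, rank((A - I)^2) = 1, rank((A - I)^3) = 0. The eigenspace has dimension 4 - 2 = 2, so there are 2 Jordan blocks; the rank sequence gives block sizes [3, 1].

Assembling the blocks gives the Jordan form J above.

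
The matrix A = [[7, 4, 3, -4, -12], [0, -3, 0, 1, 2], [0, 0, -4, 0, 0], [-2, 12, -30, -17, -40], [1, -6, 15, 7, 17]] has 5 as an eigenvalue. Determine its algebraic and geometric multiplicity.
The characteristic polynomial is (x - 5)^2(x + 3)^2(x + 4), so the factor x - 5 appears with exponent 2: the algebraic multiplicity is 2.

rank(A - 5I) = 4, so the eigenspace has dimension 5 - 4 = 1: the geometric multiplicity is 1.

Since 1 < 2, A is not diagonalizable.

algebraic multiplicity 2, geometric multiplicity 1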